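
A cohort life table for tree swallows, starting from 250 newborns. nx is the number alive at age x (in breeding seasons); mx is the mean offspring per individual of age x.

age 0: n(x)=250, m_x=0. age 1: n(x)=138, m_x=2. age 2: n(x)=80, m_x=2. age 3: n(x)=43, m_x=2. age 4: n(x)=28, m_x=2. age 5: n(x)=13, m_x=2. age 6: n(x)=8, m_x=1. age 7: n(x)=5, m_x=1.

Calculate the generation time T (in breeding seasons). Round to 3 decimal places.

2.092

lx = nx/n0 = nx/250: 1, 0.552, 0.32, 0.172, 0.112, 0.052, 0.032, 0.02
lx·mx: 0, 1.104, 0.64, 0.344, 0.224, 0.104, 0.032, 0.02 → R0 = 2.468
x·lx·mx: 0, 1.104, 1.28, 1.032, 0.896, 0.52, 0.192, 0.14 → Σ = 5.164
T = 5.164 / 2.468 = 2.092382… → 2.092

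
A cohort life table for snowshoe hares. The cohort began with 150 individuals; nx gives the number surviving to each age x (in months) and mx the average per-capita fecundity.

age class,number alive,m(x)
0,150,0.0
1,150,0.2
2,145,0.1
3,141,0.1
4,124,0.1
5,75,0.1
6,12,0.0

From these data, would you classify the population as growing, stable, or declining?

lx = nx/n0 = nx/150: 1, 1, 0.96667…, 0.94, 0.82667…, 0.5, 0.08
R0 = Σ lx·mx = 0 + 0.2 + 0.096667… + 0.094 + 0.082667… + 0.05 + 0 = 0.523333…
R0 < 1, so the population is declining.

declining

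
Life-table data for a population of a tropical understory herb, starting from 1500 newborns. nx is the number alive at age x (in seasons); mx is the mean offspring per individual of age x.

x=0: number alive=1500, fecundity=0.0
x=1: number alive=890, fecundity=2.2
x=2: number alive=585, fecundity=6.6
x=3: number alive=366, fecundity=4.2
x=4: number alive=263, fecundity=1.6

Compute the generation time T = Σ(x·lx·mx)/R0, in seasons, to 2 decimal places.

lx = nx/n0 = nx/1500: 1, 0.59333…, 0.39, 0.244, 0.17533…
lx·mx: 0, 1.305333…, 2.574, 1.0248, 0.280533… → R0 = 5.184667…
x·lx·mx: 0, 1.305333…, 5.148, 3.0744, 1.122133… → Σ = 10.649867…
T = 10.649867… / 5.184667… = 2.054108… → 2.05

2.05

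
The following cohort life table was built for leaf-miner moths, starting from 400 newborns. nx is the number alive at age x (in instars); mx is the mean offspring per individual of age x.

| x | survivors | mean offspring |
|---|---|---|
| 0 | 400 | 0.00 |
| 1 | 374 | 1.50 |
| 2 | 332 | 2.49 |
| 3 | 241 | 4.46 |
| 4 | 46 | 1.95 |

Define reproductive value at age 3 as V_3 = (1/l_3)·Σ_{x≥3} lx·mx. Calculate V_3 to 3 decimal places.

4.832

lx = nx/n0 = nx/400: 1, 0.935, 0.83, 0.6025, 0.115
lx·mx for x ≥ 3: 2.68715, 0.22425 → sum = 2.9114
V_3 = 2.9114 / l_3 = 2.9114 / 0.6025 = 4.832199… → 4.832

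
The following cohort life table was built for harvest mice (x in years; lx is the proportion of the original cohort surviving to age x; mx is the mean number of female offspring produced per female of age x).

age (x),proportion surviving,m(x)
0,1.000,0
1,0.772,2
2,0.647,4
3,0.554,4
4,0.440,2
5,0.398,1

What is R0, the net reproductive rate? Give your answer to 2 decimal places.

lx·mx by age: 0, 1.544, 2.588, 2.216, 0.88, 0.398
R0 = Σ lx·mx = 7.626 → 7.63

7.63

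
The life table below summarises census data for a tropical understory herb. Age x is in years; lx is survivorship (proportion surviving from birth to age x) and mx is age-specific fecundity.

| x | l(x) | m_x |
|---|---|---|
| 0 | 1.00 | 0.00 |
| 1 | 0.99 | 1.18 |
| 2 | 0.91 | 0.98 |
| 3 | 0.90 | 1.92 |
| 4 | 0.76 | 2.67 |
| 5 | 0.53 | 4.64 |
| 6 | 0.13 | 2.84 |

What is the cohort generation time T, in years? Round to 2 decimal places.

3.56

lx·mx: 0, 1.1682, 0.8918, 1.728, 2.0292, 2.4592, 0.3692 → R0 = 8.6456
x·lx·mx: 0, 1.1682, 1.7836, 5.184, 8.1168, 12.296, 2.2152 → Σ = 30.7638
T = 30.7638 / 8.6456 = 3.558319… → 3.56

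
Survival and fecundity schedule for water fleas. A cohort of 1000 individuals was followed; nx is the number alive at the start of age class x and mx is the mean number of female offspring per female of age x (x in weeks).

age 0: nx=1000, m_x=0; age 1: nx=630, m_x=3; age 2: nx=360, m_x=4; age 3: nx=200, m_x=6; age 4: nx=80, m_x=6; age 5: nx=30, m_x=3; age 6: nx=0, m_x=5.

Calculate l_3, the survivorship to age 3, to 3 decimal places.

0.200

l_3 = n_3/n_0 = 200/1000 = 0.2 → 0.200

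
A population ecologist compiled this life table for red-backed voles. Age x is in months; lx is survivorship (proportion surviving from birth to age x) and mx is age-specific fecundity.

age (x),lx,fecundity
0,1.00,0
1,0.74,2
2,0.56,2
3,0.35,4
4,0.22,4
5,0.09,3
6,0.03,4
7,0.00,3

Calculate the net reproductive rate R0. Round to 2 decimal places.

5.27

lx·mx by age: 0, 1.48, 1.12, 1.4, 0.88, 0.27, 0.12, 0
R0 = Σ lx·mx = 5.27 → 5.27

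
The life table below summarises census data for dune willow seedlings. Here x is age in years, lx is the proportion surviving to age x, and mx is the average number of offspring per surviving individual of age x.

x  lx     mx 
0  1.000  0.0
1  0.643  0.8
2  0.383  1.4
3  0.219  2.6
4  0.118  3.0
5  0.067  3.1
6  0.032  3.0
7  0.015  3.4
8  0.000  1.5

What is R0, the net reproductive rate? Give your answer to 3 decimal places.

lx·mx by age: 0, 0.5144, 0.5362, 0.5694, 0.354, 0.2077, 0.096, 0.051, 0
R0 = Σ lx·mx = 2.3287 → 2.329

2.329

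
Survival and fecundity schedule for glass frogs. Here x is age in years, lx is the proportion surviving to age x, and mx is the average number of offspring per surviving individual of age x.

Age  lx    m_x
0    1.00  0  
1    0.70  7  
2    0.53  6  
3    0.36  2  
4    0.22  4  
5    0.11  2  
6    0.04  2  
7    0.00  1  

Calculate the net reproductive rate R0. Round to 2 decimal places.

lx·mx by age: 0, 4.9, 3.18, 0.72, 0.88, 0.22, 0.08, 0
R0 = Σ lx·mx = 9.98 → 9.98

9.98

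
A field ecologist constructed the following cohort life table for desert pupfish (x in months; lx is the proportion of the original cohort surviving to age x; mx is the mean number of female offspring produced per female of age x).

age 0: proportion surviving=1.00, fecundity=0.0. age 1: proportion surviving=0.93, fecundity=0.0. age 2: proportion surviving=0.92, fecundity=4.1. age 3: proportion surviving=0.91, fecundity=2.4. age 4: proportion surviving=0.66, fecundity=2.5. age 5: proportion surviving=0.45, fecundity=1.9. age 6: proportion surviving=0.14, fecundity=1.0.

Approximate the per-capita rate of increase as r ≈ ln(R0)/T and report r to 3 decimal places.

R0 = Σ lx·mx = 0 + 0 + 3.772 + 2.184 + 1.65 + 0.855 + 0.14 = 8.601
Σ x·lx·mx = 25.811; T = 25.811/8.601 = 3.00093…
r ≈ ln(R0)/T = ln(8.601)/3.00093… = 0.71707… → 0.717

0.717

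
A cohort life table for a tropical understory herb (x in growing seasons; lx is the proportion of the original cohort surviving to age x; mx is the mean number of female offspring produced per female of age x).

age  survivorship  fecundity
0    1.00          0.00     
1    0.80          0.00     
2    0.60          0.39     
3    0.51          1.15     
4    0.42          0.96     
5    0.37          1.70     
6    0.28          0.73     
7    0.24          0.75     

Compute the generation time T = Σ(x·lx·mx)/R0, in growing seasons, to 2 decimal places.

lx·mx: 0, 0, 0.234, 0.5865, 0.4032, 0.629, 0.2044, 0.18 → R0 = 2.2371
x·lx·mx: 0, 0, 0.468, 1.7595, 1.6128, 3.145, 1.2264, 1.26 → Σ = 9.4717
T = 9.4717 / 2.2371 = 4.233919… → 4.23

4.23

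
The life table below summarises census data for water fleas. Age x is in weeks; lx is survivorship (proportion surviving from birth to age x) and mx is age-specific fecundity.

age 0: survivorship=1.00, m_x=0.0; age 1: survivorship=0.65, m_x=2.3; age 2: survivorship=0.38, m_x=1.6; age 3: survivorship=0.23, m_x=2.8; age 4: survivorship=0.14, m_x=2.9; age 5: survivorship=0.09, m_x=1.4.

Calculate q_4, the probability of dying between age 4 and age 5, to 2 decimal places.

q_4 = (l_4 − l_5) / l_4 = (0.14 − 0.09) / 0.14
     = 0.05 / 0.14 = 0.357143… → 0.36

0.36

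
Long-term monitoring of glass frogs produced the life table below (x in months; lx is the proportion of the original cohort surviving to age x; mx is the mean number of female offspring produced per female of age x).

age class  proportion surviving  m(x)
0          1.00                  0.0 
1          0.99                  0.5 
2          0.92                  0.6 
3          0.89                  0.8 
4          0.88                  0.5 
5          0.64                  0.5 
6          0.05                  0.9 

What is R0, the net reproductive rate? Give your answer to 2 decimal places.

2.56

lx·mx by age: 0, 0.495, 0.552, 0.712, 0.44, 0.32, 0.045
R0 = Σ lx·mx = 2.564 → 2.56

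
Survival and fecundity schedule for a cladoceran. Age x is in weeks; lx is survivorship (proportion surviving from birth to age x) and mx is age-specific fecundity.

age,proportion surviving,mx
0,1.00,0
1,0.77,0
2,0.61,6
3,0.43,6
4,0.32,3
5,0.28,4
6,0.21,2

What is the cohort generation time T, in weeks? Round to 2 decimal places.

lx·mx: 0, 0, 3.66, 2.58, 0.96, 1.12, 0.42 → R0 = 8.74
x·lx·mx: 0, 0, 7.32, 7.74, 3.84, 5.6, 2.52 → Σ = 27.02
T = 27.02 / 8.74 = 3.091533… → 3.09

3.09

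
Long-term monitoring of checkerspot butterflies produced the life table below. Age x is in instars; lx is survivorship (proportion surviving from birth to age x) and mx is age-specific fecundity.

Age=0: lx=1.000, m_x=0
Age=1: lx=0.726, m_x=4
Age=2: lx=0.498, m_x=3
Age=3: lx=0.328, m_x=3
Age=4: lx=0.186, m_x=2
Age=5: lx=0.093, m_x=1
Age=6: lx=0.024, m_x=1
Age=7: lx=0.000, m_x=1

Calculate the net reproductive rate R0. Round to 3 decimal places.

5.871

lx·mx by age: 0, 2.904, 1.494, 0.984, 0.372, 0.093, 0.024, 0
R0 = Σ lx·mx = 5.871 → 5.871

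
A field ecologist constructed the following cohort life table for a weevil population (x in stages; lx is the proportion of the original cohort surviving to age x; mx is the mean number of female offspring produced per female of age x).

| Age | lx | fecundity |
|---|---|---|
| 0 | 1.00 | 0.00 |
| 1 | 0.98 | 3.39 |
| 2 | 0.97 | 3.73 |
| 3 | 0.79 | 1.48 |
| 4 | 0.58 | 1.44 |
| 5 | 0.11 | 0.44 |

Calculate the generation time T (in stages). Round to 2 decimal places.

1.96

lx·mx: 0, 3.3222, 3.6181, 1.1692, 0.8352, 0.0484 → R0 = 8.9931
x·lx·mx: 0, 3.3222, 7.2362, 3.5076, 3.3408, 0.242 → Σ = 17.6488
T = 17.6488 / 8.9931 = 1.962482… → 1.96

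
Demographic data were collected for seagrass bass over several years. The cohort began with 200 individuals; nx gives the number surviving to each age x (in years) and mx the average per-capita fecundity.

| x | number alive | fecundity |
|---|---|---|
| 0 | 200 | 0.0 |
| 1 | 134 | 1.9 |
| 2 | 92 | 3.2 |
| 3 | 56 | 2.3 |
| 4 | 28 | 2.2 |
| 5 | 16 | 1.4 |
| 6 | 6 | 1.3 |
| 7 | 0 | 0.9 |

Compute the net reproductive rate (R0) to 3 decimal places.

3.848

lx = nx/n0 = nx/200: 1, 0.67, 0.46, 0.28, 0.14, 0.08, 0.03, 0
lx·mx by age: 0, 1.273, 1.472, 0.644, 0.308, 0.112, 0.039, 0
R0 = Σ lx·mx = 3.848 → 3.848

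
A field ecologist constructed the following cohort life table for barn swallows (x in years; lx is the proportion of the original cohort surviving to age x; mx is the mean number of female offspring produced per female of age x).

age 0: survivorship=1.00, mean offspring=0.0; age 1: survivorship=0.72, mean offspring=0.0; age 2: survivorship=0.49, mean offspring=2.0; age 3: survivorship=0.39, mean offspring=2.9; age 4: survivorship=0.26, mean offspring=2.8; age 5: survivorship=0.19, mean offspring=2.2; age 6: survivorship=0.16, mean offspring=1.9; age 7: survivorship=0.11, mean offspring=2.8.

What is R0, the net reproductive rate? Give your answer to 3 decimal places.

lx·mx by age: 0, 0, 0.98, 1.131, 0.728, 0.418, 0.304, 0.308
R0 = Σ lx·mx = 3.869 → 3.869

3.869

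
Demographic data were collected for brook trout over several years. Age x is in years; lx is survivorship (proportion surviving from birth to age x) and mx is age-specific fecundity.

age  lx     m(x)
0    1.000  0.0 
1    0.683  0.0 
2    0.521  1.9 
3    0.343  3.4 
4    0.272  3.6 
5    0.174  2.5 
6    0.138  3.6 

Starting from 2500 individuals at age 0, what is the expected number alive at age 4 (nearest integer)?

680

Expected survivors = N0 · l_4 = 2500 × 0.272 = 680 → 680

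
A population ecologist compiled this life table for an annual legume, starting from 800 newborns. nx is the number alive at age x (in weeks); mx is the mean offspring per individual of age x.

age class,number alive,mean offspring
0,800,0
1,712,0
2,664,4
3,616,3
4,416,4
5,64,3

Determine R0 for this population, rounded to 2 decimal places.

7.95

lx = nx/n0 = nx/800: 1, 0.89, 0.83, 0.77, 0.52, 0.08
lx·mx by age: 0, 0, 3.32, 2.31, 2.08, 0.24
R0 = Σ lx·mx = 7.95 → 7.95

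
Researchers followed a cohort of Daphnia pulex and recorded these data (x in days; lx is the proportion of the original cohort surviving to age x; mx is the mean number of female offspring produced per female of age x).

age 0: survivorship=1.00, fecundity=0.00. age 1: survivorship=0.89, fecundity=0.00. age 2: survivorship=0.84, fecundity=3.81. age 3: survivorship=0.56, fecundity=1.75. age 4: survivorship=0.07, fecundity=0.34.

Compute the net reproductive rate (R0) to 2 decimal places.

4.20

lx·mx by age: 0, 0, 3.2004, 0.98, 0.0238
R0 = Σ lx·mx = 4.2042 → 4.20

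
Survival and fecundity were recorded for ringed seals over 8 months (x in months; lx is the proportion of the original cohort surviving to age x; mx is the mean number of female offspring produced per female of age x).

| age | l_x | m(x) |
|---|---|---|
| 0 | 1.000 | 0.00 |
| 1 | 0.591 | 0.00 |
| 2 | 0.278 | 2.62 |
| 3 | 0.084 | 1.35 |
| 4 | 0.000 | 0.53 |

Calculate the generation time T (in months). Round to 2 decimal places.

2.13

lx·mx: 0, 0, 0.72836, 0.1134, 0 → R0 = 0.84176
x·lx·mx: 0, 0, 1.45672, 0.3402, 0 → Σ = 1.79692
T = 1.79692 / 0.84176 = 2.134718… → 2.13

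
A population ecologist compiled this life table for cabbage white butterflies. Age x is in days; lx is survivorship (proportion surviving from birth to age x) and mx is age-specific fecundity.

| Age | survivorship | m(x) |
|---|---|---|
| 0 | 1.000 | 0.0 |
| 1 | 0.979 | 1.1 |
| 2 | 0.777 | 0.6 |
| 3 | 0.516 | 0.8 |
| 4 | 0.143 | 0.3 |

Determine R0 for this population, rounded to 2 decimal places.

lx·mx by age: 0, 1.0769, 0.4662, 0.4128, 0.0429
R0 = Σ lx·mx = 1.9988 → 2.00

2.00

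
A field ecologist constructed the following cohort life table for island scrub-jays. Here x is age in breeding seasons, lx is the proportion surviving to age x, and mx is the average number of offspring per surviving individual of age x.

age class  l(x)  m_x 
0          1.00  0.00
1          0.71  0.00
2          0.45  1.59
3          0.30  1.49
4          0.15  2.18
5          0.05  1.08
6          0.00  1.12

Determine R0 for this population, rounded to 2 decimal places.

lx·mx by age: 0, 0, 0.7155, 0.447, 0.327, 0.054, 0
R0 = Σ lx·mx = 1.5435 → 1.54

1.54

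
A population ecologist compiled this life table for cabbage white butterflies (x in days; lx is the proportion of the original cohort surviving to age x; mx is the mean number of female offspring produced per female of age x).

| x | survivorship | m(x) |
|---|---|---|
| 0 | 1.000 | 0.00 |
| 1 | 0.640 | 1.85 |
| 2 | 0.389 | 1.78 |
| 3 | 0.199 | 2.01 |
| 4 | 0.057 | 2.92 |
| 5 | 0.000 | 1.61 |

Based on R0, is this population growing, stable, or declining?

R0 = Σ lx·mx = 0 + 1.184 + 0.69242 + 0.39999 + 0.16644 + 0 = 2.44285
R0 > 1, so the population is growing.

growing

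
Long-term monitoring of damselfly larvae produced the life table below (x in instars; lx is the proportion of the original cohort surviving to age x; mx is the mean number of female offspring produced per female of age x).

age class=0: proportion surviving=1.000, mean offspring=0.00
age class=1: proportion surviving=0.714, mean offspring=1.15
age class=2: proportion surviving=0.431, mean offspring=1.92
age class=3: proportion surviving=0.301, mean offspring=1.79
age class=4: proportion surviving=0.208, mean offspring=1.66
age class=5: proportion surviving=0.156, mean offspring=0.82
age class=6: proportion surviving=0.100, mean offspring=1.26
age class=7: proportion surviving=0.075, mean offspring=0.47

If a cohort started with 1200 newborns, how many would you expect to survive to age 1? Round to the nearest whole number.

857

Expected survivors = N0 · l_1 = 1200 × 0.714 = 856.8 → 857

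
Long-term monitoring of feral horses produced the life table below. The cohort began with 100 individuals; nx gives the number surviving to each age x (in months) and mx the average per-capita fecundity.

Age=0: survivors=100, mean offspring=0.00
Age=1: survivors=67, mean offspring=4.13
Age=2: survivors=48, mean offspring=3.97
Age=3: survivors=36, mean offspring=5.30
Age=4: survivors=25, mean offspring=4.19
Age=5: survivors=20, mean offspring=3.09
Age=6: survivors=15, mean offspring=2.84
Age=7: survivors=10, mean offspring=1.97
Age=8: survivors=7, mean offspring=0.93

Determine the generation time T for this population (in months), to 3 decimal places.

2.691

lx = nx/n0 = nx/100: 1, 0.67, 0.48, 0.36, 0.25, 0.2, 0.15, 0.1, 0.07
lx·mx: 0, 2.7671, 1.9056, 1.908, 1.0475, 0.618, 0.426, 0.197, 0.0651 → R0 = 8.9343
x·lx·mx: 0, 2.7671, 3.8112, 5.724, 4.19, 3.09, 2.556, 1.379, 0.5208 → Σ = 24.0381
T = 24.0381 / 8.9343 = 2.690541… → 2.691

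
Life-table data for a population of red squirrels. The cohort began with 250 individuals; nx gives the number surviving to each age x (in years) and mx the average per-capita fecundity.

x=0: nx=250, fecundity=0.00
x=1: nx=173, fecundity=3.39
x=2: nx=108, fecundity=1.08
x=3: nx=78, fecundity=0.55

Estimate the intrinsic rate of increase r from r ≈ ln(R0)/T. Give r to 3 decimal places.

lx = nx/n0 = nx/250: 1, 0.692, 0.432, 0.312
R0 = Σ lx·mx = 0 + 2.34588 + 0.46656 + 0.1716 = 2.98404
Σ x·lx·mx = 3.7938; T = 3.7938/2.98404 = 1.27136…
r ≈ ln(R0)/T = ln(2.98404)/1.27136… = 0.85993… → 0.860

0.860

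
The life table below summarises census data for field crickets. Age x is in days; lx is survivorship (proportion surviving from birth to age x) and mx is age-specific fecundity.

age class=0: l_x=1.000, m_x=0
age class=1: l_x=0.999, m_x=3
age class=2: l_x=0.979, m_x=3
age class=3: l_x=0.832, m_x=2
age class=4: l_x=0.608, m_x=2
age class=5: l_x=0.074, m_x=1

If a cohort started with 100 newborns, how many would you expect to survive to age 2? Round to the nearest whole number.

98

Expected survivors = N0 · l_2 = 100 × 0.979 = 97.9 → 98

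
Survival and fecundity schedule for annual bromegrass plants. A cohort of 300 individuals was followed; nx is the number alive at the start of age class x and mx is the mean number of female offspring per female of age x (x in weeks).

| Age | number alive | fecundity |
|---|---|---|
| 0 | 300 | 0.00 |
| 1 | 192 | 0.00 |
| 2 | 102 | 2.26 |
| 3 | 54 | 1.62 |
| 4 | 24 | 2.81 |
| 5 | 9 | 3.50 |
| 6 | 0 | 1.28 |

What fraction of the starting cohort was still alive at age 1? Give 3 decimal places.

l_1 = n_1/n_0 = 192/300 = 0.64 → 0.640

0.640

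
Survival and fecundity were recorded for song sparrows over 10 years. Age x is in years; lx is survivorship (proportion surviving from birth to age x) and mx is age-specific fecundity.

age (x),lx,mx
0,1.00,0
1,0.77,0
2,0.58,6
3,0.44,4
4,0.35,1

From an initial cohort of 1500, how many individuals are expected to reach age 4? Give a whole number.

Expected survivors = N0 · l_4 = 1500 × 0.35 = 525 → 525

525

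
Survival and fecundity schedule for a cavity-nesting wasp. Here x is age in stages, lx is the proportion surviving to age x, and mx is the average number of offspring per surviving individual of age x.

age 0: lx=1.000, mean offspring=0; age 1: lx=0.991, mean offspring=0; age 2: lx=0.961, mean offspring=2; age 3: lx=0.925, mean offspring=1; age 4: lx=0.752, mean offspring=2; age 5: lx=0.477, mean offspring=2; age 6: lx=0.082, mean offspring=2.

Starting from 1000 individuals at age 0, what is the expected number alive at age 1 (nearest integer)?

991

Expected survivors = N0 · l_1 = 1000 × 0.991 = 991 → 991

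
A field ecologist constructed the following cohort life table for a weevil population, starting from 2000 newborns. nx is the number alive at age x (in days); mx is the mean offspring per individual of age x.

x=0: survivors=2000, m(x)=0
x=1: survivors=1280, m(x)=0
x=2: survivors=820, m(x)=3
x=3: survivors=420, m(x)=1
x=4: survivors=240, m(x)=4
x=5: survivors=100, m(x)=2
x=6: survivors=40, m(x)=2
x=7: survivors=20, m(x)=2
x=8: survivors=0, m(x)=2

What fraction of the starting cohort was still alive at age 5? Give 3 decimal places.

0.050

l_5 = n_5/n_0 = 100/2000 = 0.05 → 0.050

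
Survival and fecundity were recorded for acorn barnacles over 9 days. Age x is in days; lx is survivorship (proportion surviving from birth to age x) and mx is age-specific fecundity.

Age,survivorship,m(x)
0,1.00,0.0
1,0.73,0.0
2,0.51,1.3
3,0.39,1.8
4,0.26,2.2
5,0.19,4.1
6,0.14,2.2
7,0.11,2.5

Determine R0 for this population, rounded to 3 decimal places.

lx·mx by age: 0, 0, 0.663, 0.702, 0.572, 0.779, 0.308, 0.275
R0 = Σ lx·mx = 3.299 → 3.299

3.299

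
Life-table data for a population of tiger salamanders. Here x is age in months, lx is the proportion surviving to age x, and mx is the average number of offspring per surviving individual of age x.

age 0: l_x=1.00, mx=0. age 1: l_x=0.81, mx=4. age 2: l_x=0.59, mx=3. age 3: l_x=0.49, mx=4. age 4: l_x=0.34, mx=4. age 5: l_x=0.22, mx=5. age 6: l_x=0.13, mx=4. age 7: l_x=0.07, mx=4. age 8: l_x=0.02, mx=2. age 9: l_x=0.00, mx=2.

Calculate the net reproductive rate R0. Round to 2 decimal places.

10.27

lx·mx by age: 0, 3.24, 1.77, 1.96, 1.36, 1.1, 0.52, 0.28, 0.04, 0
R0 = Σ lx·mx = 10.27 → 10.27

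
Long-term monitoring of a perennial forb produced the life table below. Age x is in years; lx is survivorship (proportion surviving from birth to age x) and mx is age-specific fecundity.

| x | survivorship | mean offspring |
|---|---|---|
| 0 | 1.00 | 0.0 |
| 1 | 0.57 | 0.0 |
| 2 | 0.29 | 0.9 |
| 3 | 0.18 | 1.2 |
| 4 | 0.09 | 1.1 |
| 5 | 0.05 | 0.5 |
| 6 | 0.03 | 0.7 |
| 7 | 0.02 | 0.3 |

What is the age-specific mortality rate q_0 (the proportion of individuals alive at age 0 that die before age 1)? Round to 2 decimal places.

q_0 = (l_0 − l_1) / l_0 = (1 − 0.57) / 1
     = 0.43 / 1 = 0.43 → 0.43

0.43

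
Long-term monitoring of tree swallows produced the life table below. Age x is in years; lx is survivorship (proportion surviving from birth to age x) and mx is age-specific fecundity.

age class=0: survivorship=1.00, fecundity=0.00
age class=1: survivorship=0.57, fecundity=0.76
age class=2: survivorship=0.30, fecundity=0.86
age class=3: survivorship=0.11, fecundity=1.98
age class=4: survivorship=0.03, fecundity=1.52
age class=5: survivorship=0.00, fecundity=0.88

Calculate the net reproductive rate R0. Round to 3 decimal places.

0.955

lx·mx by age: 0, 0.4332, 0.258, 0.2178, 0.0456, 0
R0 = Σ lx·mx = 0.9546 → 0.955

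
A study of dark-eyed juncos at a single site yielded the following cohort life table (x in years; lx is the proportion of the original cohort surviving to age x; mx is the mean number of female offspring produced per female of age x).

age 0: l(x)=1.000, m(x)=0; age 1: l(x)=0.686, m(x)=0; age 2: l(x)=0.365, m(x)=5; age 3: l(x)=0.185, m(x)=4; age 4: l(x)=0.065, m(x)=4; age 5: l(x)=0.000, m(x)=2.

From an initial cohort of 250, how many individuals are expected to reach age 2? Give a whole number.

91

Expected survivors = N0 · l_2 = 250 × 0.365 = 91.25 → 91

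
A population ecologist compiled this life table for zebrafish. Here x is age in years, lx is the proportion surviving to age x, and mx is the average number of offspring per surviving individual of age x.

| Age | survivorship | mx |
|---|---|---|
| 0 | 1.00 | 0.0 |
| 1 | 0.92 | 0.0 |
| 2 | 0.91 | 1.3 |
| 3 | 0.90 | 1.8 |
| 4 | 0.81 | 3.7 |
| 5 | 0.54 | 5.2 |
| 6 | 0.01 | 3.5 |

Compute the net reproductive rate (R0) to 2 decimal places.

8.64

lx·mx by age: 0, 0, 1.183, 1.62, 2.997, 2.808, 0.035
R0 = Σ lx·mx = 8.643 → 8.64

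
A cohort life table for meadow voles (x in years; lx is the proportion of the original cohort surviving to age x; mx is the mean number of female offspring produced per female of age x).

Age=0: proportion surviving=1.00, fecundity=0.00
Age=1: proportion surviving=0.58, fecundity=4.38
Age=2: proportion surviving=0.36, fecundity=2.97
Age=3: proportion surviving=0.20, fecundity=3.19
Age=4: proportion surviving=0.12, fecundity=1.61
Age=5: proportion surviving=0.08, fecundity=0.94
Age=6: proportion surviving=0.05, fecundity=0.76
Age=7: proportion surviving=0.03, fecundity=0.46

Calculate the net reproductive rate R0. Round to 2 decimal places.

lx·mx by age: 0, 2.5404, 1.0692, 0.638, 0.1932, 0.0752, 0.038, 0.0138
R0 = Σ lx·mx = 4.5678 → 4.57

4.57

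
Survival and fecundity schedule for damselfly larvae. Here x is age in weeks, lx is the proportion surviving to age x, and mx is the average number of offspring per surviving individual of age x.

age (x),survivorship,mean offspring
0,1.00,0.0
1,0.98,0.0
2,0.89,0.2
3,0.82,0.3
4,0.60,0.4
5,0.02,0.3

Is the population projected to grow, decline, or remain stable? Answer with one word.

R0 = Σ lx·mx = 0 + 0 + 0.178 + 0.246 + 0.24 + 0.006 = 0.67
R0 < 1, so the population is declining.

declining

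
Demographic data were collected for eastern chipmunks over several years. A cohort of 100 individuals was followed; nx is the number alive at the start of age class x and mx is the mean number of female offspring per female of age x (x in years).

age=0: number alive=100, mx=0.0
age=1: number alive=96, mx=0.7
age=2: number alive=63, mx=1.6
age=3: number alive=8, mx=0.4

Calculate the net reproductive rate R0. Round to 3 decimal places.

lx = nx/n0 = nx/100: 1, 0.96, 0.63, 0.08
lx·mx by age: 0, 0.672, 1.008, 0.032
R0 = Σ lx·mx = 1.712 → 1.712

1.712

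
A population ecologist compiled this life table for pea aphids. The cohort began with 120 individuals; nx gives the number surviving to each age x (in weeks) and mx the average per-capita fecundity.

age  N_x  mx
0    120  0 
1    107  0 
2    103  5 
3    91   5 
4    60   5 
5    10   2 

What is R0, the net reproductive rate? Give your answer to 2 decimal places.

10.75

lx = nx/n0 = nx/120: 1, 0.89167…, 0.85833…, 0.75833…, 0.5, 0.08333…
lx·mx by age: 0, 0, 4.291667…, 3.791667…, 2.5, 0.166667…
R0 = Σ lx·mx = 10.75… → 10.75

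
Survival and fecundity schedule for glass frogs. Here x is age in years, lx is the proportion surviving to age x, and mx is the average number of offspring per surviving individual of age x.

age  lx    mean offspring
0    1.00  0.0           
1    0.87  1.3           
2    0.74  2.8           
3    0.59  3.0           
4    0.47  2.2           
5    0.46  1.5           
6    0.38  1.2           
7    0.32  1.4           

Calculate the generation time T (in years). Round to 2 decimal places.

lx·mx: 0, 1.131, 2.072, 1.77, 1.034, 0.69, 0.456, 0.448 → R0 = 7.601
x·lx·mx: 0, 1.131, 4.144, 5.31, 4.136, 3.45, 2.736, 3.136 → Σ = 24.043
T = 24.043 / 7.601 = 3.163136… → 3.16

3.16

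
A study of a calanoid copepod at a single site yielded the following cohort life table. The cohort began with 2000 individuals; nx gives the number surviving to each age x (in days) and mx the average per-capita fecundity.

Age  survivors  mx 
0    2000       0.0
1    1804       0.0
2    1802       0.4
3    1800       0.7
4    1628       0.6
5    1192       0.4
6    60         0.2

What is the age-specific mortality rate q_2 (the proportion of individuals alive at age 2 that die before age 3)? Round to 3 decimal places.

lx = nx/n0 = nx/2000: 1, 0.902, 0.901, 0.9, 0.814, 0.596, 0.03
q_2 = (l_2 − l_3) / l_2 = (0.901 − 0.9) / 0.901
     = 0.001 / 0.901 = 0.00111… → 0.001

0.001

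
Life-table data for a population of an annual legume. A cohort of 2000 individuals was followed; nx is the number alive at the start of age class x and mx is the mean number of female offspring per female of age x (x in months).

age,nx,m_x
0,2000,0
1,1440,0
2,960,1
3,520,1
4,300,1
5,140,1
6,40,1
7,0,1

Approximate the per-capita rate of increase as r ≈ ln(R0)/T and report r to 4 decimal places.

lx = nx/n0 = nx/2000: 1, 0.72, 0.48, 0.26, 0.15, 0.07, 0.02, 0
R0 = Σ lx·mx = 0 + 0 + 0.48 + 0.26 + 0.15 + 0.07 + 0.02 + 0 = 0.98
Σ x·lx·mx = 2.81; T = 2.81/0.98 = 2.86735…
r ≈ ln(R0)/T = ln(0.98)/2.86735… = -0.007046… → -0.0070

-0.0070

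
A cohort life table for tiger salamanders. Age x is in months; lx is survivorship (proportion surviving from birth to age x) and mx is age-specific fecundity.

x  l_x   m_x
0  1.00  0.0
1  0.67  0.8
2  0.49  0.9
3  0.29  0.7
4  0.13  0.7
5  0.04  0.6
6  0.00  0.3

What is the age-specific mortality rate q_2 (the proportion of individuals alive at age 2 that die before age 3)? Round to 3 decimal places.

0.408

q_2 = (l_2 − l_3) / l_2 = (0.49 − 0.29) / 0.49
     = 0.2 / 0.49 = 0.408163… → 0.408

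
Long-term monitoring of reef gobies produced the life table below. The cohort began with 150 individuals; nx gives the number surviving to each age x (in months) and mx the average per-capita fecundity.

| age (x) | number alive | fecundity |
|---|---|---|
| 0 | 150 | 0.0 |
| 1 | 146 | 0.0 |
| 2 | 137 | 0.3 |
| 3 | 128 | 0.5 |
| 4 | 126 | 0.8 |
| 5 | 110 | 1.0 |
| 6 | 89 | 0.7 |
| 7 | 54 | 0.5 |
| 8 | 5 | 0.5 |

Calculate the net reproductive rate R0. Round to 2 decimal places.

2.72

lx = nx/n0 = nx/150: 1, 0.97333…, 0.91333…, 0.85333…, 0.84, 0.73333…, 0.59333…, 0.36, 0.03333…
lx·mx by age: 0, 0, 0.274…, 0.426667…, 0.672, 0.733333…, 0.415333…, 0.18, 0.016667…
R0 = Σ lx·mx = 2.718… → 2.72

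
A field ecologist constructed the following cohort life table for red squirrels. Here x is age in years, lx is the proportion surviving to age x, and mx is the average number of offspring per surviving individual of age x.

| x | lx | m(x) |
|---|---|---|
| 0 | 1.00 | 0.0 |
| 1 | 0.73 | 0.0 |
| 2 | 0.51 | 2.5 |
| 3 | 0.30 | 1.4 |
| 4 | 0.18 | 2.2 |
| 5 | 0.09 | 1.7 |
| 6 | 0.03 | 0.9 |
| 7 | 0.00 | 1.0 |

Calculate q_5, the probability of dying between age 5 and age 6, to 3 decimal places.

q_5 = (l_5 − l_6) / l_5 = (0.09 − 0.03) / 0.09
     = 0.06 / 0.09 = 0.666667… → 0.667

0.667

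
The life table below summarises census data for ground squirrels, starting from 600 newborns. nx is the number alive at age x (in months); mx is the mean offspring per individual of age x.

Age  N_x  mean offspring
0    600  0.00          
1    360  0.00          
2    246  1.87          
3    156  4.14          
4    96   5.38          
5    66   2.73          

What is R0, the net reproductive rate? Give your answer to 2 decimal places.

lx = nx/n0 = nx/600: 1, 0.6, 0.41, 0.26, 0.16, 0.11
lx·mx by age: 0, 0, 0.7667, 1.0764, 0.8608, 0.3003
R0 = Σ lx·mx = 3.0042 → 3.00

3.00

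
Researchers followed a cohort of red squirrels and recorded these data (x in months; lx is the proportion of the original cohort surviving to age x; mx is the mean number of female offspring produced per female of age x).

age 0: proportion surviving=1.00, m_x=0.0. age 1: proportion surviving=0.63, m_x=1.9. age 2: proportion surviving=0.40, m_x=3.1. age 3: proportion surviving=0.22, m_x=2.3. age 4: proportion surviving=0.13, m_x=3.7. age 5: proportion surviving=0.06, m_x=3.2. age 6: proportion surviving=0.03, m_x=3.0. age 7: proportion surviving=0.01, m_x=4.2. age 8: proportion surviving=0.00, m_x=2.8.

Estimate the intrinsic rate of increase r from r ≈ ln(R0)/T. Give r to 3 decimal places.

0.556

R0 = Σ lx·mx = 0 + 1.197 + 1.24 + 0.506 + 0.481 + 0.192 + 0.09 + 0.042 + 0 = 3.748
Σ x·lx·mx = 8.913; T = 8.913/3.748 = 2.37807…
r ≈ ln(R0)/T = ln(3.748)/2.37807… = 0.55559… → 0.556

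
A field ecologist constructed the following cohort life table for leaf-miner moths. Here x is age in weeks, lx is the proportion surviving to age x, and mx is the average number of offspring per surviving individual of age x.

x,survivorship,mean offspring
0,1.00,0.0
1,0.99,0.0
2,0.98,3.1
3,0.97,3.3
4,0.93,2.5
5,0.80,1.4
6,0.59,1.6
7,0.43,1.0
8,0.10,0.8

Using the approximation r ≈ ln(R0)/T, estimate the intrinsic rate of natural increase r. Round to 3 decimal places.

0.673

R0 = Σ lx·mx = 0 + 0 + 3.038 + 3.201 + 2.325 + 1.12 + 0.944 + 0.43 + 0.08 = 11.138
Σ x·lx·mx = 39.893; T = 39.893/11.138 = 3.5817…
r ≈ ln(R0)/T = ln(11.138)/3.5817… = 0.67297… → 0.673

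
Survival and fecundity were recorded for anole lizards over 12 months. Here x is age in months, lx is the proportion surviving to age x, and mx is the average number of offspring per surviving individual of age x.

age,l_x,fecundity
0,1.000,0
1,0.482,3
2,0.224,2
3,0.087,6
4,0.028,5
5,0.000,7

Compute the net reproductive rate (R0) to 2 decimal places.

2.56

lx·mx by age: 0, 1.446, 0.448, 0.522, 0.14, 0
R0 = Σ lx·mx = 2.556 → 2.56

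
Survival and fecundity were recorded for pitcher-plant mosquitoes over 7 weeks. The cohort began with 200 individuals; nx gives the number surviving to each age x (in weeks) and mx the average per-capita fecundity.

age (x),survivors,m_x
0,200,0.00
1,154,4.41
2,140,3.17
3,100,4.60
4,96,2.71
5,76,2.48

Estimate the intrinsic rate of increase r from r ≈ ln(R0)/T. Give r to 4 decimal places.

lx = nx/n0 = nx/200: 1, 0.77, 0.7, 0.5, 0.48, 0.38
R0 = Σ lx·mx = 0 + 3.3957 + 2.219 + 2.3 + 1.3008 + 0.9424 = 10.1579
Σ x·lx·mx = 24.6489; T = 24.6489/10.1579 = 2.42657…
r ≈ ln(R0)/T = ln(10.1579)/2.42657… = 0.95536… → 0.9554

0.9554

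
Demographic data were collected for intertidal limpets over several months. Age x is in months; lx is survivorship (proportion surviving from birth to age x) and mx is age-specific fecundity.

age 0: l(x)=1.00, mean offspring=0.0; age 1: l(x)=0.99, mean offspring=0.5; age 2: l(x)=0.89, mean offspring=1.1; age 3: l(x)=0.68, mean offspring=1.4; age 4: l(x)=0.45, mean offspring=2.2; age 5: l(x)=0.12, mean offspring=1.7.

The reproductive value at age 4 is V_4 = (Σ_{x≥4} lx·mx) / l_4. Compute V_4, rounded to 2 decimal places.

2.65

lx·mx for x ≥ 4: 0.99, 0.204 → sum = 1.194
V_4 = 1.194 / l_4 = 1.194 / 0.45 = 2.653333… → 2.65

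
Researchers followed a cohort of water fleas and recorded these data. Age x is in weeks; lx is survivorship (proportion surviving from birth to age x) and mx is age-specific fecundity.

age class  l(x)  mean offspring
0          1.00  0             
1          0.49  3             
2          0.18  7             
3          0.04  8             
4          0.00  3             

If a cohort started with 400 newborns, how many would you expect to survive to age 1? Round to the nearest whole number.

196

Expected survivors = N0 · l_1 = 400 × 0.49 = 196 → 196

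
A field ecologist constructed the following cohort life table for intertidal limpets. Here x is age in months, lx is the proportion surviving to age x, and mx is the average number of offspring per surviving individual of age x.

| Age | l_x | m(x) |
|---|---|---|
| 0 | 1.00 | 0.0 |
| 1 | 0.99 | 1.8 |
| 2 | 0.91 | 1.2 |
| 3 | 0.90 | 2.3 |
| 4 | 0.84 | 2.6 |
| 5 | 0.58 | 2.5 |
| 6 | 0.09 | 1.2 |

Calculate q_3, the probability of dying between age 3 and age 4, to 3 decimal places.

q_3 = (l_3 − l_4) / l_3 = (0.9 − 0.84) / 0.9
     = 0.06 / 0.9 = 0.066667… → 0.067

0.067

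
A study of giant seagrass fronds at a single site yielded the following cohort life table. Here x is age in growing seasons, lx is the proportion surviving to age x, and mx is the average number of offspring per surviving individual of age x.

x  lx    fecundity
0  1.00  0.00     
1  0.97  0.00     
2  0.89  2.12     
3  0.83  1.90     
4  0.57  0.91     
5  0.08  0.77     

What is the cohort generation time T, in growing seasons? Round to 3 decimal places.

lx·mx: 0, 0, 1.8868, 1.577, 0.5187, 0.0616 → R0 = 4.0441
x·lx·mx: 0, 0, 3.7736, 4.731, 2.0748, 0.308 → Σ = 10.8874
T = 10.8874 / 4.0441 = 2.692169… → 2.692

2.692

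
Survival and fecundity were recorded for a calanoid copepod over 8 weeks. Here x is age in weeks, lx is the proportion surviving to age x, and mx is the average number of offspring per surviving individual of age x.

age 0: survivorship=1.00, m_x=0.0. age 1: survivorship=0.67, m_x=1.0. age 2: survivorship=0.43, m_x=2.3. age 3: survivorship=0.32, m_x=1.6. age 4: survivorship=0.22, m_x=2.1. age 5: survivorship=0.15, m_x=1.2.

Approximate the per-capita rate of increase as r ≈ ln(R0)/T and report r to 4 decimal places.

0.4197

R0 = Σ lx·mx = 0 + 0.67 + 0.989 + 0.512 + 0.462 + 0.18 = 2.813
Σ x·lx·mx = 6.932; T = 6.932/2.813 = 2.46427…
r ≈ ln(R0)/T = ln(2.813)/2.46427… = 0.419698… → 0.4197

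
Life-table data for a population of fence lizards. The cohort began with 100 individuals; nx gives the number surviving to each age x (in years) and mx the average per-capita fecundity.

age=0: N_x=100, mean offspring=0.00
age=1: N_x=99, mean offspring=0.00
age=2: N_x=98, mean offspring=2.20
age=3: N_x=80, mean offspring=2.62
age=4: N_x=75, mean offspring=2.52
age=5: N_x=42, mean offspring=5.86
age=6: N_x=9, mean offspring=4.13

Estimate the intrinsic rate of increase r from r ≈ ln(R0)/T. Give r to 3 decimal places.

lx = nx/n0 = nx/100: 1, 0.99, 0.98, 0.8, 0.75, 0.42, 0.09
R0 = Σ lx·mx = 0 + 0 + 2.156 + 2.096 + 1.89 + 2.4612 + 0.3717 = 8.9749
Σ x·lx·mx = 32.6962; T = 32.6962/8.9749 = 3.64307…
r ≈ ln(R0)/T = ln(8.9749)/3.64307… = 0.60236… → 0.602

0.602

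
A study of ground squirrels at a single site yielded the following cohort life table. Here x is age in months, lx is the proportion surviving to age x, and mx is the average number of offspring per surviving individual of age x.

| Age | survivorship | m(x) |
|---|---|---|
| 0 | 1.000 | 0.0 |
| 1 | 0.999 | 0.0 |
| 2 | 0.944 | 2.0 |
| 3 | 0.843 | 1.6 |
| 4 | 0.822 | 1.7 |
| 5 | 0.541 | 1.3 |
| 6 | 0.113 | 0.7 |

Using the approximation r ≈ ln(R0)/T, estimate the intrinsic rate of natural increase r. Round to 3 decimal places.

R0 = Σ lx·mx = 0 + 0 + 1.888 + 1.3488 + 1.3974 + 0.7033 + 0.0791 = 5.4166
Σ x·lx·mx = 17.4031; T = 17.4031/5.4166 = 3.21292…
r ≈ ln(R0)/T = ln(5.4166)/3.21292… = 0.52584… → 0.526

0.526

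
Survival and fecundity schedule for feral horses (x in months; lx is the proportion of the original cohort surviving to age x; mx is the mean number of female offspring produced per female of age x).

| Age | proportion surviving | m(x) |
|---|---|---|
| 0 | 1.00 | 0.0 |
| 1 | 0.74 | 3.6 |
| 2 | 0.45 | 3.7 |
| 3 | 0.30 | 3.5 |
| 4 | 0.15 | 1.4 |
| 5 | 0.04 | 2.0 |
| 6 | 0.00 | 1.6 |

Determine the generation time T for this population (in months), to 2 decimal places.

1.83

lx·mx: 0, 2.664, 1.665, 1.05, 0.21, 0.08, 0 → R0 = 5.669
x·lx·mx: 0, 2.664, 3.33, 3.15, 0.84, 0.4, 0 → Σ = 10.384
T = 10.384 / 5.669 = 1.831716… → 1.83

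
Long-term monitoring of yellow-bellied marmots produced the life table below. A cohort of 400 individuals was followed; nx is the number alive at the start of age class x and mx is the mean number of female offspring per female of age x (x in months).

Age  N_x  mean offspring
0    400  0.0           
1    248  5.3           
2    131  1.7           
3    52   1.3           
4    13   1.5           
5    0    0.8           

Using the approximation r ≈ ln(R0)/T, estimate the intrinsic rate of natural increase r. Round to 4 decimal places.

1.1154

lx = nx/n0 = nx/400: 1, 0.62, 0.3275, 0.13, 0.0325, 0
R0 = Σ lx·mx = 0 + 3.286 + 0.55675 + 0.169 + 0.04875 + 0 = 4.0605
Σ x·lx·mx = 5.1015; T = 5.1015/4.0605 = 1.25637…
r ≈ ln(R0)/T = ln(4.0605)/1.25637… = 1.115359… → 1.1154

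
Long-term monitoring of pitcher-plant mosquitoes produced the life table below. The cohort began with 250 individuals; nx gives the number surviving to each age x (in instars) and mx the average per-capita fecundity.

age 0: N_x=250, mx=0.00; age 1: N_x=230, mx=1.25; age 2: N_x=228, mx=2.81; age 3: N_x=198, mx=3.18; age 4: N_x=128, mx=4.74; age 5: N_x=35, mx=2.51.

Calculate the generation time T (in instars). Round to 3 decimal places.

lx = nx/n0 = nx/250: 1, 0.92, 0.912, 0.792, 0.512, 0.14
lx·mx: 0, 1.15, 2.56272, 2.51856, 2.42688, 0.3514 → R0 = 9.00956
x·lx·mx: 0, 1.15, 5.12544, 7.55568, 9.70752, 1.757 → Σ = 25.29564
T = 25.29564 / 9.00956 = 2.807644… → 2.808

2.808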